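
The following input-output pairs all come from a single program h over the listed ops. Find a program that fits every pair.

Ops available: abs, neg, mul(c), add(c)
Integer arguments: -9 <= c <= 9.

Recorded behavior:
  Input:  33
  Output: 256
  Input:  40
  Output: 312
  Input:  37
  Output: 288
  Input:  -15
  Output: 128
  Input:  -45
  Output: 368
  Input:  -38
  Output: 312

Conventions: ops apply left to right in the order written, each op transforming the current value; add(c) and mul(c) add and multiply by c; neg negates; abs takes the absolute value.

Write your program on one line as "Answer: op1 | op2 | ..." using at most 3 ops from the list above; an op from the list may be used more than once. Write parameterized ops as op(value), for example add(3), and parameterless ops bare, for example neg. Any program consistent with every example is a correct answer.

add(-1) | mul(8) | abs

Check, running the answer program on each example:
  33 -> 32 -> 256 -> 256
  40 -> 39 -> 312 -> 312
  37 -> 36 -> 288 -> 288
  -15 -> -16 -> -128 -> 128
  -45 -> -46 -> -368 -> 368
  -38 -> -39 -> -312 -> 312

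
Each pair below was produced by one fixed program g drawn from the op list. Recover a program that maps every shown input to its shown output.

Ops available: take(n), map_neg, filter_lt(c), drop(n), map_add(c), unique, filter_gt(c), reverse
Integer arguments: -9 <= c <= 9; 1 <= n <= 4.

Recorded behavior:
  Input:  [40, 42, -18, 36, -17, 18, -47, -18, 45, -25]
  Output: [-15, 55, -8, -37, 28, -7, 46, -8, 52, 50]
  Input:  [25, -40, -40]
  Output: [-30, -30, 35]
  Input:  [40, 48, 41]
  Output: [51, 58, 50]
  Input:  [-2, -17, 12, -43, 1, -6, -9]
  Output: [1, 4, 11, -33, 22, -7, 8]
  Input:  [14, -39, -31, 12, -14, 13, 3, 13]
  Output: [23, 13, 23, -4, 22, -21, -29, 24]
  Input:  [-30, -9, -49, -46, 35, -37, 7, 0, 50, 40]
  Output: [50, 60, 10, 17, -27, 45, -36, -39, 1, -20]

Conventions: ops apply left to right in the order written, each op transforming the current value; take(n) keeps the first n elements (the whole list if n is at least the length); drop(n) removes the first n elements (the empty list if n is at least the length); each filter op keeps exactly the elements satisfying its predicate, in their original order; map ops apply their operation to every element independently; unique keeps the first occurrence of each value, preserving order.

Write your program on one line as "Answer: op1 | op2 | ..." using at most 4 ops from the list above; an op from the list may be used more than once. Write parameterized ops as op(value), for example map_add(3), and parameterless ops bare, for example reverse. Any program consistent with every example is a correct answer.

map_add(9) | reverse | map_add(1)

Check, running the answer program on each example:
  [40, 42, -18, 36, -17, 18, -47, -18, 45, -25] -> [49, 51, -9, 45, -8, 27, -38, -9, 54, -16] -> [-16, 54, -9, -38, 27, -8, 45, -9, 51, 49] -> [-15, 55, -8, -37, 28, -7, 46, -8, 52, 50]
  [25, -40, -40] -> [34, -31, -31] -> [-31, -31, 34] -> [-30, -30, 35]
  [40, 48, 41] -> [49, 57, 50] -> [50, 57, 49] -> [51, 58, 50]
  [-2, -17, 12, -43, 1, -6, -9] -> [7, -8, 21, -34, 10, 3, 0] -> [0, 3, 10, -34, 21, -8, 7] -> [1, 4, 11, -33, 22, -7, 8]
  [14, -39, -31, 12, -14, 13, 3, 13] -> [23, -30, -22, 21, -5, 22, 12, 22] -> [22, 12, 22, -5, 21, -22, -30, 23] -> [23, 13, 23, -4, 22, -21, -29, 24]
  [-30, -9, -49, -46, 35, -37, 7, 0, 50, 40] -> [-21, 0, -40, -37, 44, -28, 16, 9, 59, 49] -> [49, 59, 9, 16, -28, 44, -37, -40, 0, -21] -> [50, 60, 10, 17, -27, 45, -36, -39, 1, -20]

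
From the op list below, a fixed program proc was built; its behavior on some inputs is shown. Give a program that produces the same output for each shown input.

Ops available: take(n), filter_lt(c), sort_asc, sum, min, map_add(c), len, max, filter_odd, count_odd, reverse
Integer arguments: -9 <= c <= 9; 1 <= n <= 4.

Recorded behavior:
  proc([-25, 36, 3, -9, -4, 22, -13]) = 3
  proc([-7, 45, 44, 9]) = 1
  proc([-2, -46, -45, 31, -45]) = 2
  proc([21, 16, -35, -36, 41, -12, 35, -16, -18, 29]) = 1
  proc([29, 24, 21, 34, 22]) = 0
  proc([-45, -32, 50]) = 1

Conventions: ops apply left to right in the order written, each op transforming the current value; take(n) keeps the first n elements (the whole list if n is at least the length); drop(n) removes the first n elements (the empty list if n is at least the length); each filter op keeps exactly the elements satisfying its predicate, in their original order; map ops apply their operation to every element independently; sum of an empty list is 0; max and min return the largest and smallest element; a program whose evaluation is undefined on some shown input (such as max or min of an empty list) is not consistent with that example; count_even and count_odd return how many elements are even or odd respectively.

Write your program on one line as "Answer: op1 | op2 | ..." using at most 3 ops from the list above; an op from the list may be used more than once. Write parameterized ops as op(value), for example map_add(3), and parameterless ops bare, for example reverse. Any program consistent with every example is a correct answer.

filter_lt(-2) | reverse | count_odd

Check, running the answer program on each example:
  [-25, 36, 3, -9, -4, 22, -13] -> [-25, -9, -4, -13] -> [-13, -4, -9, -25] -> 3
  [-7, 45, 44, 9] -> [-7] -> [-7] -> 1
  [-2, -46, -45, 31, -45] -> [-46, -45, -45] -> [-45, -45, -46] -> 2
  [21, 16, -35, -36, 41, -12, 35, -16, -18, 29] -> [-35, -36, -12, -16, -18] -> [-18, -16, -12, -36, -35] -> 1
  [29, 24, 21, 34, 22] -> [] -> [] -> 0
  [-45, -32, 50] -> [-45, -32] -> [-32, -45] -> 1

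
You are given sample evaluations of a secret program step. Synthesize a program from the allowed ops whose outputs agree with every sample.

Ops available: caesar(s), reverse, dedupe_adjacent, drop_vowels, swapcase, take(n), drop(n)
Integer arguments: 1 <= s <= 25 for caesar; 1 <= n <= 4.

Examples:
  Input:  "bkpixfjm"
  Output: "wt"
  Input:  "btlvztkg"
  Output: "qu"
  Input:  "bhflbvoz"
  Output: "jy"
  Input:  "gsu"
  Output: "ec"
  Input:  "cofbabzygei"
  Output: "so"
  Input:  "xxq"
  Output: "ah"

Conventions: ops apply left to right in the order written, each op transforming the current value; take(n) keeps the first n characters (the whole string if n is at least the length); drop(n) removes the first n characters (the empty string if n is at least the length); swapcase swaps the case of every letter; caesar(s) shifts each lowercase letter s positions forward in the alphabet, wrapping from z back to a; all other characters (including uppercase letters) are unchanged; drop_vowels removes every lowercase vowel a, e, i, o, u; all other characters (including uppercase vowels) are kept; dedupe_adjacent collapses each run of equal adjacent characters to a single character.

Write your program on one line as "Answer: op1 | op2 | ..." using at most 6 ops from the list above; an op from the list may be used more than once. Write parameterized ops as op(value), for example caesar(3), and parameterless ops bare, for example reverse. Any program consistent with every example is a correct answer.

reverse | caesar(10) | take(3) | dedupe_adjacent | take(2)

Check, running the answer program on each example:
  "bkpixfjm" -> "mjfxipkb" -> "wtphszul" -> "wtp" -> "wtp" -> "wt"
  "btlvztkg" -> "gktzvltb" -> "qudjfvdl" -> "qud" -> "qud" -> "qu"
  "bhflbvoz" -> "zovblfhb" -> "jyflvprl" -> "jyf" -> "jyf" -> "jy"
  "gsu" -> "usg" -> "ecq" -> "ecq" -> "ecq" -> "ec"
  "cofbabzygei" -> "iegyzbabfoc" -> "soqijlklpym" -> "soq" -> "soq" -> "so"
  "xxq" -> "qxx" -> "ahh" -> "ahh" -> "ah" -> "ah"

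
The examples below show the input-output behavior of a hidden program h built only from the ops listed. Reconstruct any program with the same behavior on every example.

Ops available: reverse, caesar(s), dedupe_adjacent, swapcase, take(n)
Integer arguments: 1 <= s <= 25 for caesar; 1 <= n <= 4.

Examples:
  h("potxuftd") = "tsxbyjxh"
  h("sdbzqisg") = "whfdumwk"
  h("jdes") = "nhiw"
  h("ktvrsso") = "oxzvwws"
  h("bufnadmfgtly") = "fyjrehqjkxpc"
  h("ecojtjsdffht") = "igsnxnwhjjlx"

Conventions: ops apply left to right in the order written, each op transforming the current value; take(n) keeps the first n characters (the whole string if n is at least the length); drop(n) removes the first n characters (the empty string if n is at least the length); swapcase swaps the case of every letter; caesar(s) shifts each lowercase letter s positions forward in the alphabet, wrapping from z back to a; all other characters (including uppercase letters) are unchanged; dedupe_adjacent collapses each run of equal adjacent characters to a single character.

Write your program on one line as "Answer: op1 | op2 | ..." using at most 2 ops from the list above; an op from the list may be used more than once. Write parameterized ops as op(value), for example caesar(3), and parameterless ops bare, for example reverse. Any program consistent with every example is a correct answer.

caesar(13) | caesar(17)

Check, running the answer program on each example:
  "potxuftd" -> "cbgkhsgq" -> "tsxbyjxh"
  "sdbzqisg" -> "fqomdvft" -> "whfdumwk"
  "jdes" -> "wqrf" -> "nhiw"
  "ktvrsso" -> "xgieffb" -> "oxzvwws"
  "bufnadmfgtly" -> "ohsanqzstgyl" -> "fyjrehqjkxpc"
  "ecojtjsdffht" -> "rpbwgwfqssug" -> "igsnxnwhjjlx"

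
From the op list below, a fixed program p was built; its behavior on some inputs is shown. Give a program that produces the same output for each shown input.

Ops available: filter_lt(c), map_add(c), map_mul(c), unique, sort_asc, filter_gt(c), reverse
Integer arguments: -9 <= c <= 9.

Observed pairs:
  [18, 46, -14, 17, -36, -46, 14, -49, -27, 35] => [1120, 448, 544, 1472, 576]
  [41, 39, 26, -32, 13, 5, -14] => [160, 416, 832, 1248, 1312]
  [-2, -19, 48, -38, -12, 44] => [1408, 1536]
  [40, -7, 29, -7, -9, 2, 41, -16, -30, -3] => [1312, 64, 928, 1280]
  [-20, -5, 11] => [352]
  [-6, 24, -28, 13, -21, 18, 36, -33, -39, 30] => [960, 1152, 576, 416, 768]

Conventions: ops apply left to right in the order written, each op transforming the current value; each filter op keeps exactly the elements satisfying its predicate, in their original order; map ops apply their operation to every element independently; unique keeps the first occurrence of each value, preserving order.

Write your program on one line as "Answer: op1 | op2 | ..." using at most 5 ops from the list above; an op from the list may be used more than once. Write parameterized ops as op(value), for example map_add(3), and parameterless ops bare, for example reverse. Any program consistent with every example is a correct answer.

map_mul(-8) | reverse | map_mul(-4) | unique | filter_gt(2)

Check, running the answer program on each example:
  [18, 46, -14, 17, -36, -46, 14, -49, -27, 35] -> [-144, -368, 112, -136, 288, 368, -112, 392, 216, -280] -> [-280, 216, 392, -112, 368, 288, -136, 112, -368, -144] -> [1120, -864, -1568, 448, -1472, -1152, 544, -448, 1472, 576] -> [1120, -864, -1568, 448, -1472, -1152, 544, -448, 1472, 576] -> [1120, 448, 544, 1472, 576]
  [41, 39, 26, -32, 13, 5, -14] -> [-328, -312, -208, 256, -104, -40, 112] -> [112, -40, -104, 256, -208, -312, -328] -> [-448, 160, 416, -1024, 832, 1248, 1312] -> [-448, 160, 416, -1024, 832, 1248, 1312] -> [160, 416, 832, 1248, 1312]
  [-2, -19, 48, -38, -12, 44] -> [16, 152, -384, 304, 96, -352] -> [-352, 96, 304, -384, 152, 16] -> [1408, -384, -1216, 1536, -608, -64] -> [1408, -384, -1216, 1536, -608, -64] -> [1408, 1536]
  [40, -7, 29, -7, -9, 2, 41, -16, -30, -3] -> [-320, 56, -232, 56, 72, -16, -328, 128, 240, 24] -> [24, 240, 128, -328, -16, 72, 56, -232, 56, -320] -> [-96, -960, -512, 1312, 64, -288, -224, 928, -224, 1280] -> [-96, -960, -512, 1312, 64, -288, -224, 928, 1280] -> [1312, 64, 928, 1280]
  [-20, -5, 11] -> [160, 40, -88] -> [-88, 40, 160] -> [352, -160, -640] -> [352, -160, -640] -> [352]
  [-6, 24, -28, 13, -21, 18, 36, -33, -39, 30] -> [48, -192, 224, -104, 168, -144, -288, 264, 312, -240] -> [-240, 312, 264, -288, -144, 168, -104, 224, -192, 48] -> [960, -1248, -1056, 1152, 576, -672, 416, -896, 768, -192] -> [960, -1248, -1056, 1152, 576, -672, 416, -896, 768, -192] -> [960, 1152, 576, 416, 768]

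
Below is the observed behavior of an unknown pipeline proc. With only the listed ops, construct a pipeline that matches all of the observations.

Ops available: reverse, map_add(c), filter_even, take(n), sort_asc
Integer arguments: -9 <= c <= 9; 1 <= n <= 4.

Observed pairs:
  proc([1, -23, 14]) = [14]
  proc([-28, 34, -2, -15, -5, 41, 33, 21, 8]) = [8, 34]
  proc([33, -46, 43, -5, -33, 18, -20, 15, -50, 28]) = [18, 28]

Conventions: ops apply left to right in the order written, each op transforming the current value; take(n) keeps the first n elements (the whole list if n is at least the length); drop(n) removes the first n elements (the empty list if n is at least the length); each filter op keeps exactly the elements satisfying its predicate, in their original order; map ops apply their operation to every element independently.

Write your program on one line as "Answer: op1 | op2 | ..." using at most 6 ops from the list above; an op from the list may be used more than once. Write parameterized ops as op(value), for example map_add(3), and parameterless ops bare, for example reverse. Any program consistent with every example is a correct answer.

filter_even | sort_asc | reverse | take(2) | reverse

Check, running the answer program on each example:
  [1, -23, 14] -> [14] -> [14] -> [14] -> [14] -> [14]
  [-28, 34, -2, -15, -5, 41, 33, 21, 8] -> [-28, 34, -2, 8] -> [-28, -2, 8, 34] -> [34, 8, -2, -28] -> [34, 8] -> [8, 34]
  [33, -46, 43, -5, -33, 18, -20, 15, -50, 28] -> [-46, 18, -20, -50, 28] -> [-50, -46, -20, 18, 28] -> [28, 18, -20, -46, -50] -> [28, 18] -> [18, 28]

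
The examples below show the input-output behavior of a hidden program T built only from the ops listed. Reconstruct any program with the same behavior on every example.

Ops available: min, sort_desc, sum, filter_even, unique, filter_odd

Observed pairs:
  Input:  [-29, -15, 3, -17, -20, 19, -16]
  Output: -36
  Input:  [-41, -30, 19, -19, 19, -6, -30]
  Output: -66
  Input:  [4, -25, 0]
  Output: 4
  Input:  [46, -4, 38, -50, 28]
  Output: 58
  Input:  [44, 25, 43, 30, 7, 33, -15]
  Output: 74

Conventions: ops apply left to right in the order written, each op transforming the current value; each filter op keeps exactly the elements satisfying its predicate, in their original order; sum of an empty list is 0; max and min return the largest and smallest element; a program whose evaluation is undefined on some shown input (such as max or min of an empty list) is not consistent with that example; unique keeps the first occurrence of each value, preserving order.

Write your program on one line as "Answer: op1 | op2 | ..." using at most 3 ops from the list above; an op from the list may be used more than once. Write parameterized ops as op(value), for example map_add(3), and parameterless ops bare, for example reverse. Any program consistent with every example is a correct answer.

sort_desc | filter_even | sum

Check, running the answer program on each example:
  [-29, -15, 3, -17, -20, 19, -16] -> [19, 3, -15, -16, -17, -20, -29] -> [-16, -20] -> -36
  [-41, -30, 19, -19, 19, -6, -30] -> [19, 19, -6, -19, -30, -30, -41] -> [-6, -30, -30] -> -66
  [4, -25, 0] -> [4, 0, -25] -> [4, 0] -> 4
  [46, -4, 38, -50, 28] -> [46, 38, 28, -4, -50] -> [46, 38, 28, -4, -50] -> 58
  [44, 25, 43, 30, 7, 33, -15] -> [44, 43, 33, 30, 25, 7, -15] -> [44, 30] -> 74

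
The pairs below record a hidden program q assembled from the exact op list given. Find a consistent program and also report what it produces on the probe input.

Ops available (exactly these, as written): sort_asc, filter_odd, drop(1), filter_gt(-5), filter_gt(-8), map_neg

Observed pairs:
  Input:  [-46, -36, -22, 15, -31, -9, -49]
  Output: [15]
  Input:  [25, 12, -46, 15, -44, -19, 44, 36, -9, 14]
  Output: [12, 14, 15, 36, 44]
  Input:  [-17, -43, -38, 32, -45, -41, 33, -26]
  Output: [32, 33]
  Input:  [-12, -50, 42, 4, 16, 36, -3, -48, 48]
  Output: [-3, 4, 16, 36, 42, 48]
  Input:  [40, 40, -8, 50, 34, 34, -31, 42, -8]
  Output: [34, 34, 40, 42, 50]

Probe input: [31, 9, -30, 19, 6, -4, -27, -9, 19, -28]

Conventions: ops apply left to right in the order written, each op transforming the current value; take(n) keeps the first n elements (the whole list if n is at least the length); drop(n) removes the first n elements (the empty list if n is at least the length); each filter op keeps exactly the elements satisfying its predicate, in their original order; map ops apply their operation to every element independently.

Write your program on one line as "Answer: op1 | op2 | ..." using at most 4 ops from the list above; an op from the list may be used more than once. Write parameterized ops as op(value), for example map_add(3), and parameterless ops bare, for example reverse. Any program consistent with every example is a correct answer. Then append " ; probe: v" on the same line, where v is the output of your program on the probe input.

drop(1) | sort_asc | filter_gt(-5) ; probe: [-4, 6, 9, 19, 19]

Check, running the answer program on each example:
  [-46, -36, -22, 15, -31, -9, -49] -> [-36, -22, 15, -31, -9, -49] -> [-49, -36, -31, -22, -9, 15] -> [15]
  [25, 12, -46, 15, -44, -19, 44, 36, -9, 14] -> [12, -46, 15, -44, -19, 44, 36, -9, 14] -> [-46, -44, -19, -9, 12, 14, 15, 36, 44] -> [12, 14, 15, 36, 44]
  [-17, -43, -38, 32, -45, -41, 33, -26] -> [-43, -38, 32, -45, -41, 33, -26] -> [-45, -43, -41, -38, -26, 32, 33] -> [32, 33]
  [-12, -50, 42, 4, 16, 36, -3, -48, 48] -> [-50, 42, 4, 16, 36, -3, -48, 48] -> [-50, -48, -3, 4, 16, 36, 42, 48] -> [-3, 4, 16, 36, 42, 48]
  [40, 40, -8, 50, 34, 34, -31, 42, -8] -> [40, -8, 50, 34, 34, -31, 42, -8] -> [-31, -8, -8, 34, 34, 40, 42, 50] -> [34, 34, 40, 42, 50]
  probe: [31, 9, -30, 19, 6, -4, -27, -9, 19, -28] -> [9, -30, 19, 6, -4, -27, -9, 19, -28] -> [-30, -28, -27, -9, -4, 6, 9, 19, 19] -> [-4, 6, 9, 19, 19]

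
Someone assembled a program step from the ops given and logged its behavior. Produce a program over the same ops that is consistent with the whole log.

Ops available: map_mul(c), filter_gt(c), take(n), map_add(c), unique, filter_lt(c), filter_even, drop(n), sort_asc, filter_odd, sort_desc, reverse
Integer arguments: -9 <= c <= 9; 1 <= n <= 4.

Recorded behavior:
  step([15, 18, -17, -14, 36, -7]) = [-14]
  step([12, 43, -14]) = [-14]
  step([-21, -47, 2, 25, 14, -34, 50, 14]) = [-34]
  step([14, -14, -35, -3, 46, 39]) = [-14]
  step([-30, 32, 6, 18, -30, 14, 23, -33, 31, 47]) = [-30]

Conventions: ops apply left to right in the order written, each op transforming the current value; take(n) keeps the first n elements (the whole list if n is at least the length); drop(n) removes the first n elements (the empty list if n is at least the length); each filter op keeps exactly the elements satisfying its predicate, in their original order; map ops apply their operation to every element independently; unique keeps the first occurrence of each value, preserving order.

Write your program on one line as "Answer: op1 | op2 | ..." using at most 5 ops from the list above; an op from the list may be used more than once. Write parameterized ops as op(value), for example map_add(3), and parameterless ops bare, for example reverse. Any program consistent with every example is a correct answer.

sort_asc | unique | filter_even | filter_lt(2)

Check, running the answer program on each example:
  [15, 18, -17, -14, 36, -7] -> [-17, -14, -7, 15, 18, 36] -> [-17, -14, -7, 15, 18, 36] -> [-14, 18, 36] -> [-14]
  [12, 43, -14] -> [-14, 12, 43] -> [-14, 12, 43] -> [-14, 12] -> [-14]
  [-21, -47, 2, 25, 14, -34, 50, 14] -> [-47, -34, -21, 2, 14, 14, 25, 50] -> [-47, -34, -21, 2, 14, 25, 50] -> [-34, 2, 14, 50] -> [-34]
  [14, -14, -35, -3, 46, 39] -> [-35, -14, -3, 14, 39, 46] -> [-35, -14, -3, 14, 39, 46] -> [-14, 14, 46] -> [-14]
  [-30, 32, 6, 18, -30, 14, 23, -33, 31, 47] -> [-33, -30, -30, 6, 14, 18, 23, 31, 32, 47] -> [-33, -30, 6, 14, 18, 23, 31, 32, 47] -> [-30, 6, 14, 18, 32] -> [-30]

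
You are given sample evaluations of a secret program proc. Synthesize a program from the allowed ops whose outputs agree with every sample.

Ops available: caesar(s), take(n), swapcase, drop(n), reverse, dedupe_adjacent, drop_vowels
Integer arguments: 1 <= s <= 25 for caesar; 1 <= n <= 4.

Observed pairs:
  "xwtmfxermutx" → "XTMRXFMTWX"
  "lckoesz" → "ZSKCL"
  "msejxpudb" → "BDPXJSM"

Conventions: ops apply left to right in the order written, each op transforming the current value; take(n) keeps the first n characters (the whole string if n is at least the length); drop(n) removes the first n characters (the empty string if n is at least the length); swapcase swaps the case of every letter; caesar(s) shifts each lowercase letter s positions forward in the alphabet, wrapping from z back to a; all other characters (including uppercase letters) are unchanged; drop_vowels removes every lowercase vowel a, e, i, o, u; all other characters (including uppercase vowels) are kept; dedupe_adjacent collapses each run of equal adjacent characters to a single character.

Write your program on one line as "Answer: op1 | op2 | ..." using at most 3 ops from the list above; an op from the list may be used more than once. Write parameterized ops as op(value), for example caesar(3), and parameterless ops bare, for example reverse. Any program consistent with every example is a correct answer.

reverse | drop_vowels | swapcase

Check, running the answer program on each example:
  "xwtmfxermutx" -> "xtumrexfmtwx" -> "xtmrxfmtwx" -> "XTMRXFMTWX"
  "lckoesz" -> "zseokcl" -> "zskcl" -> "ZSKCL"
  "msejxpudb" -> "bdupxjesm" -> "bdpxjsm" -> "BDPXJSM"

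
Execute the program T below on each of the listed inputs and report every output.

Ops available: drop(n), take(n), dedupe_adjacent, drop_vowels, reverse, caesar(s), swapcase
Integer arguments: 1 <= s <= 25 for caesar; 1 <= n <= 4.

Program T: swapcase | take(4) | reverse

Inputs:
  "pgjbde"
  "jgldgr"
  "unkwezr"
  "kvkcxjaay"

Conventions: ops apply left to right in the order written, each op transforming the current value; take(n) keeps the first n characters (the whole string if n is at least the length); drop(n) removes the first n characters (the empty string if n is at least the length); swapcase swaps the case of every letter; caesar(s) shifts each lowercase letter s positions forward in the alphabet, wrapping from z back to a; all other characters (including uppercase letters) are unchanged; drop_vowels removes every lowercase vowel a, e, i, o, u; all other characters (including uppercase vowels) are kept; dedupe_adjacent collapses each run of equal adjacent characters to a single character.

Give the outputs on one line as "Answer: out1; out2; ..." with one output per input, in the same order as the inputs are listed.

Execution, op by op:
  "pgjbde" -> "PGJBDE" -> "PGJB" -> "BJGP"
  "jgldgr" -> "JGLDGR" -> "JGLD" -> "DLGJ"
  "unkwezr" -> "UNKWEZR" -> "UNKW" -> "WKNU"
  "kvkcxjaay" -> "KVKCXJAAY" -> "KVKC" -> "CKVK"

"BJGP"; "DLGJ"; "WKNU"; "CKVK"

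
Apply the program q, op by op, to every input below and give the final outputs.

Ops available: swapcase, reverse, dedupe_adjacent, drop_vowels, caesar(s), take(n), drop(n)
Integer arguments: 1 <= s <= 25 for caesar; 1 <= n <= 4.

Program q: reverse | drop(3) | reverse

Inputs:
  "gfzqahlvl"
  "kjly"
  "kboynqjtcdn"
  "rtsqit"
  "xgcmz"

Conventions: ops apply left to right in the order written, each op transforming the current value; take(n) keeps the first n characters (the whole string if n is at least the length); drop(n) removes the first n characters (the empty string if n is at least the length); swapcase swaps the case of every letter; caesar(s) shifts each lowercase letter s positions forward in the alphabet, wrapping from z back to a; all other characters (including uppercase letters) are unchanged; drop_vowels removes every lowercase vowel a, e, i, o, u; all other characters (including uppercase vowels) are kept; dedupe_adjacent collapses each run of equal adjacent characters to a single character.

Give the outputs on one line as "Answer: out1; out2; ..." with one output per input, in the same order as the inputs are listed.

Execution, op by op:
  "gfzqahlvl" -> "lvlhaqzfg" -> "haqzfg" -> "gfzqah"
  "kjly" -> "yljk" -> "k" -> "k"
  "kboynqjtcdn" -> "ndctjqnyobk" -> "tjqnyobk" -> "kboynqjt"
  "rtsqit" -> "tiqstr" -> "str" -> "rts"
  "xgcmz" -> "zmcgx" -> "gx" -> "xg"

"gfzqah"; "k"; "kboynqjt"; "rts"; "xg"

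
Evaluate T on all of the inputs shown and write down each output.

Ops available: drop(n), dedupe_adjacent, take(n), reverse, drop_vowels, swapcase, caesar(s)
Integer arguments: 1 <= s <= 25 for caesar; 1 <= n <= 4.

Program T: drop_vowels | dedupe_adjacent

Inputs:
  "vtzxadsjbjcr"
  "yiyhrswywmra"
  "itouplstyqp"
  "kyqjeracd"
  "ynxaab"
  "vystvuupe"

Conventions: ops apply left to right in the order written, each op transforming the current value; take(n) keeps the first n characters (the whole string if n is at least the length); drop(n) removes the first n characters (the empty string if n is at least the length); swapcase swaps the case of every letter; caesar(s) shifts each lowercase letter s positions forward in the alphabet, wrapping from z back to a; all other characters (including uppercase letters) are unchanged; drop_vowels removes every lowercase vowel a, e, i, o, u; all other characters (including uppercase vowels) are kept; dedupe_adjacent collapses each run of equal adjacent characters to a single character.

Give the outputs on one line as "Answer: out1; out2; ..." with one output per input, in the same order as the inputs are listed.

Execution, op by op:
  "vtzxadsjbjcr" -> "vtzxdsjbjcr" -> "vtzxdsjbjcr"
  "yiyhrswywmra" -> "yyhrswywmr" -> "yhrswywmr"
  "itouplstyqp" -> "tplstyqp" -> "tplstyqp"
  "kyqjeracd" -> "kyqjrcd" -> "kyqjrcd"
  "ynxaab" -> "ynxb" -> "ynxb"
  "vystvuupe" -> "vystvp" -> "vystvp"

"vtzxdsjbjcr"; "yhrswywmr"; "tplstyqp"; "kyqjrcd"; "ynxb"; "vystvp"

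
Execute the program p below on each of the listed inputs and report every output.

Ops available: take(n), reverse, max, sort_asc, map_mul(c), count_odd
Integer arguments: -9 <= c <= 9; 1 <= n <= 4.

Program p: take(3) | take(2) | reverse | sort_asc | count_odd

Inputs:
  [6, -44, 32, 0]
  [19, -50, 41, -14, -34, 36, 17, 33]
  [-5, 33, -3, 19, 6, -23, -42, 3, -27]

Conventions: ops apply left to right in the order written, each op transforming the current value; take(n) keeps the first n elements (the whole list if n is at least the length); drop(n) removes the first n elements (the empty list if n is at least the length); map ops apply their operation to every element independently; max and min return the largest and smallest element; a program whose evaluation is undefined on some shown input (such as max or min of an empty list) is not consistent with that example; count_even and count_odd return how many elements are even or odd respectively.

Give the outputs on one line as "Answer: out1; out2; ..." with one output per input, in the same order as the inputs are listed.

0; 1; 2

Execution, op by op:
  [6, -44, 32, 0] -> [6, -44, 32] -> [6, -44] -> [-44, 6] -> [-44, 6] -> 0
  [19, -50, 41, -14, -34, 36, 17, 33] -> [19, -50, 41] -> [19, -50] -> [-50, 19] -> [-50, 19] -> 1
  [-5, 33, -3, 19, 6, -23, -42, 3, -27] -> [-5, 33, -3] -> [-5, 33] -> [33, -5] -> [-5, 33] -> 2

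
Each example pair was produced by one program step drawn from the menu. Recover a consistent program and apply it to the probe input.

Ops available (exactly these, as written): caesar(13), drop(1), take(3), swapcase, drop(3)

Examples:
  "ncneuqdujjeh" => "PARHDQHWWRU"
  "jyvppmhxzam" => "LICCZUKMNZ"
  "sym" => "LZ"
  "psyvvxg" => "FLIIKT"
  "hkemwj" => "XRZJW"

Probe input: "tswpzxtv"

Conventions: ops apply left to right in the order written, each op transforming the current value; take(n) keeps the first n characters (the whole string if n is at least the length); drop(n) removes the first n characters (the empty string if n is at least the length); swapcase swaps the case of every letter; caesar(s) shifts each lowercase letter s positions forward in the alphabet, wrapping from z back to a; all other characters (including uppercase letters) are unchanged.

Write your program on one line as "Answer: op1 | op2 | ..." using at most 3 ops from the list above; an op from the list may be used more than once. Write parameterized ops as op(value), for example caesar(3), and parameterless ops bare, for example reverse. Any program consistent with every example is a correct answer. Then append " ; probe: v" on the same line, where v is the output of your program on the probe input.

caesar(13) | swapcase | drop(1) ; probe: "FJCMKGI"

Check, running the answer program on each example:
  "ncneuqdujjeh" -> "aparhdqhwwru" -> "APARHDQHWWRU" -> "PARHDQHWWRU"
  "jyvppmhxzam" -> "wlicczukmnz" -> "WLICCZUKMNZ" -> "LICCZUKMNZ"
  "sym" -> "flz" -> "FLZ" -> "LZ"
  "psyvvxg" -> "cfliikt" -> "CFLIIKT" -> "FLIIKT"
  "hkemwj" -> "uxrzjw" -> "UXRZJW" -> "XRZJW"
  probe: "tswpzxtv" -> "gfjcmkgi" -> "GFJCMKGI" -> "FJCMKGI"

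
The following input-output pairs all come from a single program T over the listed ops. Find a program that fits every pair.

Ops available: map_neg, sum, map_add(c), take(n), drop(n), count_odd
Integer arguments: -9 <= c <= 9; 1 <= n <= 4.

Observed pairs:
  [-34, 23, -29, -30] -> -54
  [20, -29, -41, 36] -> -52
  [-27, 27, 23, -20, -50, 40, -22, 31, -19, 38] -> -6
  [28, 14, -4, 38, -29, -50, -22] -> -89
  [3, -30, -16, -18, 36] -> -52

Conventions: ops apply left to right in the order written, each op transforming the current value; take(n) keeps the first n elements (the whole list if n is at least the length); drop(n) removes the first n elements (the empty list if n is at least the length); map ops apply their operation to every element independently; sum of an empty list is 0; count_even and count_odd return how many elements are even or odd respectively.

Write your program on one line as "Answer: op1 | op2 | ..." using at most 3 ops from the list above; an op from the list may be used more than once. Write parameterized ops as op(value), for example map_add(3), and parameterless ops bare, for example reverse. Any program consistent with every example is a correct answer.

map_add(-6) | drop(1) | sum

Check, running the answer program on each example:
  [-34, 23, -29, -30] -> [-40, 17, -35, -36] -> [17, -35, -36] -> -54
  [20, -29, -41, 36] -> [14, -35, -47, 30] -> [-35, -47, 30] -> -52
  [-27, 27, 23, -20, -50, 40, -22, 31, -19, 38] -> [-33, 21, 17, -26, -56, 34, -28, 25, -25, 32] -> [21, 17, -26, -56, 34, -28, 25, -25, 32] -> -6
  [28, 14, -4, 38, -29, -50, -22] -> [22, 8, -10, 32, -35, -56, -28] -> [8, -10, 32, -35, -56, -28] -> -89
  [3, -30, -16, -18, 36] -> [-3, -36, -22, -24, 30] -> [-36, -22, -24, 30] -> -52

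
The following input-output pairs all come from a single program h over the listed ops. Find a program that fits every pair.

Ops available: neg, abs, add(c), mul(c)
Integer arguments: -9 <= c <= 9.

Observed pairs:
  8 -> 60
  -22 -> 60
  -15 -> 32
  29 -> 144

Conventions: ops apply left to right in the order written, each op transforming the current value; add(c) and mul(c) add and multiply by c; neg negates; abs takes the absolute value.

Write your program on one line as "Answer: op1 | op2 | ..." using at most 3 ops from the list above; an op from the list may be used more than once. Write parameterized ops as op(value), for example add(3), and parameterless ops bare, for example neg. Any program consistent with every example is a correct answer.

add(7) | mul(4) | abs

Check, running the answer program on each example:
  8 -> 15 -> 60 -> 60
  -22 -> -15 -> -60 -> 60
  -15 -> -8 -> -32 -> 32
  29 -> 36 -> 144 -> 144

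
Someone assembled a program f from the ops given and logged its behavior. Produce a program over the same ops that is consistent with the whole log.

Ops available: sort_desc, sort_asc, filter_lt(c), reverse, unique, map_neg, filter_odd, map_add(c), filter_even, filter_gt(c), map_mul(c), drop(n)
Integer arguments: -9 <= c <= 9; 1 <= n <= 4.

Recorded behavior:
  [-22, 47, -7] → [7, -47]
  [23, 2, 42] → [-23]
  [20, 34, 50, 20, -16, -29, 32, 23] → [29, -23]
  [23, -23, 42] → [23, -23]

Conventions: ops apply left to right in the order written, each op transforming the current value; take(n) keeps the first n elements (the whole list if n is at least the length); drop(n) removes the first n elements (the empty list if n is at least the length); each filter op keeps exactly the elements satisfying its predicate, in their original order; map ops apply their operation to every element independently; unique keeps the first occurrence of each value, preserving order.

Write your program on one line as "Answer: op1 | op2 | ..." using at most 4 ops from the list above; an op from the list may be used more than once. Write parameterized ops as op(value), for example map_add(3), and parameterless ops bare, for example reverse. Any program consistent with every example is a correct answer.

filter_odd | map_neg | reverse | sort_desc

Check, running the answer program on each example:
  [-22, 47, -7] -> [47, -7] -> [-47, 7] -> [7, -47] -> [7, -47]
  [23, 2, 42] -> [23] -> [-23] -> [-23] -> [-23]
  [20, 34, 50, 20, -16, -29, 32, 23] -> [-29, 23] -> [29, -23] -> [-23, 29] -> [29, -23]
  [23, -23, 42] -> [23, -23] -> [-23, 23] -> [23, -23] -> [23, -23]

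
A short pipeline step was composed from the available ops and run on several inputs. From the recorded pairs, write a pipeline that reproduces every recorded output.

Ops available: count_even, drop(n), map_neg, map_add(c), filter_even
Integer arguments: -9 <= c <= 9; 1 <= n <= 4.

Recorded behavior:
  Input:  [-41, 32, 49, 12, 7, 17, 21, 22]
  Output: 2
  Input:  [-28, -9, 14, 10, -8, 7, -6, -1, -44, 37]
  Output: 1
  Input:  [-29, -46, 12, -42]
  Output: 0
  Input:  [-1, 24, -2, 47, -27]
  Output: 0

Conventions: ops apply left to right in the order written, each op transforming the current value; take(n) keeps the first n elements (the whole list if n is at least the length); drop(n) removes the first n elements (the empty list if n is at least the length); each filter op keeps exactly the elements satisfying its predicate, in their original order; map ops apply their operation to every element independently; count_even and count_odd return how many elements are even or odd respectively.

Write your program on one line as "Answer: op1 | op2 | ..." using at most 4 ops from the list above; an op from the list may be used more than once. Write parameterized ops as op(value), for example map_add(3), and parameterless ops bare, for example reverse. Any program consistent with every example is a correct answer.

map_add(-1) | filter_even | drop(3) | count_even

Check, running the answer program on each example:
  [-41, 32, 49, 12, 7, 17, 21, 22] -> [-42, 31, 48, 11, 6, 16, 20, 21] -> [-42, 48, 6, 16, 20] -> [16, 20] -> 2
  [-28, -9, 14, 10, -8, 7, -6, -1, -44, 37] -> [-29, -10, 13, 9, -9, 6, -7, -2, -45, 36] -> [-10, 6, -2, 36] -> [36] -> 1
  [-29, -46, 12, -42] -> [-30, -47, 11, -43] -> [-30] -> [] -> 0
  [-1, 24, -2, 47, -27] -> [-2, 23, -3, 46, -28] -> [-2, 46, -28] -> [] -> 0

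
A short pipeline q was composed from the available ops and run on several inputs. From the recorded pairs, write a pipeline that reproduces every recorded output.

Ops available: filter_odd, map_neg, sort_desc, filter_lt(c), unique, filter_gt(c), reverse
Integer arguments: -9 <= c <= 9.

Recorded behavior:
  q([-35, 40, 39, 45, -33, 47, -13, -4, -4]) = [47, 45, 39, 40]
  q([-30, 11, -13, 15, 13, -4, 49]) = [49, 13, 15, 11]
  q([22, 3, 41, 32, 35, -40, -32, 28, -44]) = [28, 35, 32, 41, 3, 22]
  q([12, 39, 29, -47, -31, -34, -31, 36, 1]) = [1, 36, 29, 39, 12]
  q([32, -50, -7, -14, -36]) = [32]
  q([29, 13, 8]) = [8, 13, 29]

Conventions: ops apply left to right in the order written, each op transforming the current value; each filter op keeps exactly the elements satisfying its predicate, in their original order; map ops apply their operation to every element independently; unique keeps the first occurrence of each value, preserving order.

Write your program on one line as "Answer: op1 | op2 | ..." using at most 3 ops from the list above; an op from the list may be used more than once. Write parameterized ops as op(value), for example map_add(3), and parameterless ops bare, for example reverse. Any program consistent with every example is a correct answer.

reverse | filter_gt(-4)

Check, running the answer program on each example:
  [-35, 40, 39, 45, -33, 47, -13, -4, -4] -> [-4, -4, -13, 47, -33, 45, 39, 40, -35] -> [47, 45, 39, 40]
  [-30, 11, -13, 15, 13, -4, 49] -> [49, -4, 13, 15, -13, 11, -30] -> [49, 13, 15, 11]
  [22, 3, 41, 32, 35, -40, -32, 28, -44] -> [-44, 28, -32, -40, 35, 32, 41, 3, 22] -> [28, 35, 32, 41, 3, 22]
  [12, 39, 29, -47, -31, -34, -31, 36, 1] -> [1, 36, -31, -34, -31, -47, 29, 39, 12] -> [1, 36, 29, 39, 12]
  [32, -50, -7, -14, -36] -> [-36, -14, -7, -50, 32] -> [32]
  [29, 13, 8] -> [8, 13, 29] -> [8, 13, 29]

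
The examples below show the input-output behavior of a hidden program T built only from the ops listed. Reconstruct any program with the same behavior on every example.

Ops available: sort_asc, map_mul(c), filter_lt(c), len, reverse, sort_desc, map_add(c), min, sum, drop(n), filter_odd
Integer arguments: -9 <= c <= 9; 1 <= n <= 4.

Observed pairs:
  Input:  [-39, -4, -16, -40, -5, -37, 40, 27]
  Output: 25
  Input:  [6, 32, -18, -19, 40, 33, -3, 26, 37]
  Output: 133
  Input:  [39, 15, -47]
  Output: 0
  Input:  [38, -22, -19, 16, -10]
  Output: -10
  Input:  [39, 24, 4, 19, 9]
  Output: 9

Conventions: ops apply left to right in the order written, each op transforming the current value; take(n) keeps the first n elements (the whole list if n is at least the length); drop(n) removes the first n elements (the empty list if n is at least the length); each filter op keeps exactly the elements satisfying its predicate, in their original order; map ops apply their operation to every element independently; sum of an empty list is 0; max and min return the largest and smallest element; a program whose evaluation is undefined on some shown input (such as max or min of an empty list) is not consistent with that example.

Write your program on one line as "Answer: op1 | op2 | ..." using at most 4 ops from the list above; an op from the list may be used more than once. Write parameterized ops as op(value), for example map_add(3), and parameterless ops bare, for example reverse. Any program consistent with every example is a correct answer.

drop(4) | sort_asc | sum

Check, running the answer program on each example:
  [-39, -4, -16, -40, -5, -37, 40, 27] -> [-5, -37, 40, 27] -> [-37, -5, 27, 40] -> 25
  [6, 32, -18, -19, 40, 33, -3, 26, 37] -> [40, 33, -3, 26, 37] -> [-3, 26, 33, 37, 40] -> 133
  [39, 15, -47] -> [] -> [] -> 0
  [38, -22, -19, 16, -10] -> [-10] -> [-10] -> -10
  [39, 24, 4, 19, 9] -> [9] -> [9] -> 9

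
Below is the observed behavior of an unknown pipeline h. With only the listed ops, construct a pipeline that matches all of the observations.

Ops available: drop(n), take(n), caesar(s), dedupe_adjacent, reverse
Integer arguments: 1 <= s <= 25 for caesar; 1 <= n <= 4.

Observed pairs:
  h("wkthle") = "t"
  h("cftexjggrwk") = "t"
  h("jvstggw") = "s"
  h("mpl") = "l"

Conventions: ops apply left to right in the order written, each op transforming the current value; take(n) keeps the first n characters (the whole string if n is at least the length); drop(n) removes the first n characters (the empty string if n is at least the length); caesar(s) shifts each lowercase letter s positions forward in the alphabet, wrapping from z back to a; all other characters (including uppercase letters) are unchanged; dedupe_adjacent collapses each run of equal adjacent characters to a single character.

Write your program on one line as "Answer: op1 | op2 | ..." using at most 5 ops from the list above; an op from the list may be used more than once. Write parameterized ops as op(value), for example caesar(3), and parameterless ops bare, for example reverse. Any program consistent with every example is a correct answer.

drop(2) | dedupe_adjacent | take(2) | take(1)

Check, running the answer program on each example:
  "wkthle" -> "thle" -> "thle" -> "th" -> "t"
  "cftexjggrwk" -> "texjggrwk" -> "texjgrwk" -> "te" -> "t"
  "jvstggw" -> "stggw" -> "stgw" -> "st" -> "s"
  "mpl" -> "l" -> "l" -> "l" -> "l"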